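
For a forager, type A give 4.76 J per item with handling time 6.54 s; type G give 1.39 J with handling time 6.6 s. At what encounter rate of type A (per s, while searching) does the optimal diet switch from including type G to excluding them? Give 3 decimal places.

Drop type G once their profitability E₂/h₂ falls below the rate achievable on type A alone: E₂/h₂ = λE₁/(1 + λh₁).
Solve for λ: λE₁h₂ = E₂(1 + λh₁) → λ(E₁h₂ − E₂h₁) = E₂ → λ = E₂/(E₁h₂ − E₂h₁).
λ = 1.39/(4.76×6.6 − 1.39×6.54) = 1.39/22.33 = 0.06226 per s.

0.062 per s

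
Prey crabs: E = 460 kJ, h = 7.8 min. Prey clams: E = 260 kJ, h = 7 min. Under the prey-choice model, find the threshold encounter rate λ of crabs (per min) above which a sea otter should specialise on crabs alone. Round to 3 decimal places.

At the threshold, the rate on crabs alone equals the profitability of clams: λ·460/(1 + λ·7.8) = 260/7 = 37.14.
Rearranging, λ(460 − 37.14×7.8) = 37.14, so λ = 37.14/170.3 = 0.2181 per min.

0.218 per min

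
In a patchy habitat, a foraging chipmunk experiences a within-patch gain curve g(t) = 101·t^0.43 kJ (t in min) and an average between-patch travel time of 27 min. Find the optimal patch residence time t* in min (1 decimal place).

20.4 min

Maximise g(t)/(T+t): set derivative to zero → g'(t)(T+t) = g(t).
g'(t) = 0.43·101·t^-0.57. Setting 0.43·101·t^-0.57 = 101·t^0.43/(27+t) gives 0.43(27+t) = t, so 0.57·t = 0.43×27.
t* = 0.43×27/0.57 = 20.37 min.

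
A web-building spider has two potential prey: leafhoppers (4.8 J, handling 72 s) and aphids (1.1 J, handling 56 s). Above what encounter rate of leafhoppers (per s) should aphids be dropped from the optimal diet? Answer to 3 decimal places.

0.006 per s

Drop aphids once their profitability E₂/h₂ falls below the rate achievable on leafhoppers alone: E₂/h₂ = λE₁/(1 + λh₁).
Solve for λ: λE₁h₂ = E₂(1 + λh₁) → λ(E₁h₂ − E₂h₁) = E₂ → λ = E₂/(E₁h₂ − E₂h₁).
λ = 1.1/(4.8×56 − 1.1×72) = 1.1/189.6 = 0.005802 per s.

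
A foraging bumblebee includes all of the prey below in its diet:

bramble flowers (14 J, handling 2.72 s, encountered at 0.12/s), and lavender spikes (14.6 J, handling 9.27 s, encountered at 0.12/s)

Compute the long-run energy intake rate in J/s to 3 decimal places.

1.407 J/s

Energy encountered per unit search time: 0.12×14 + 0.12×14.6 = 3.432 J/s.
Handling time per unit search time: 0.12×2.72 + 0.12×9.27 = 1.439.
Rate = 3.432/(1 + 1.439) = 1.407 J/s.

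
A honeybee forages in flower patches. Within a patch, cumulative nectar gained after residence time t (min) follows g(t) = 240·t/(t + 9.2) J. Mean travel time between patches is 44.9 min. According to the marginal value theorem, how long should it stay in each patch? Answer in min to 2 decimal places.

By the marginal value theorem, leave when the instantaneous gain rate g'(t) equals the habitat-wide average g(t)/(T + t).
g'(t) = 240·9.2/(t + 9.2)². Setting 240·9.2/(t+9.2)² = 240t/[(t+9.2)(44.9+t)] gives 9.2(44.9+t) = t(t+9.2), so t² = 9.2×44.9 = 413.1.
t* = √413.1 = 20.32 min.

20.32 min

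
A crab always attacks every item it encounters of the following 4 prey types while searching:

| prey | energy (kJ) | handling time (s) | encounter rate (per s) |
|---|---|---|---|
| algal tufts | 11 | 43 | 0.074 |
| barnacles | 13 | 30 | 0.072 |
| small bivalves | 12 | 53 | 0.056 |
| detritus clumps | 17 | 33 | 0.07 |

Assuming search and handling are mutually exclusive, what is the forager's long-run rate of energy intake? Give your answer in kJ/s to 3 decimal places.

R = Σλ_iE_i / (1 + Σλ_ih_i)
Numerator: 0.074×11 + 0.072×13 + 0.056×12 + 0.07×17 = 3.612
Denominator: 1 + 0.074×43 + 0.072×30 + 0.056×53 + 0.07×33 = 11.62
R = 3.612/11.62 = 0.3108 kJ/s

0.311 kJ/s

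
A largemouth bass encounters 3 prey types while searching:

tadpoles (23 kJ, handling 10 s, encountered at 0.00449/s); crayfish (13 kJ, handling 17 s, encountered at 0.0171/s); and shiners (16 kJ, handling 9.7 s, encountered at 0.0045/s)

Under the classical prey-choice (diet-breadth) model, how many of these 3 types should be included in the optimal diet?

E/h in descending order: tadpoles 2.3, shiners 1.65, crayfish 0.765 kJ/s. The optimal diet is the largest prefix of this list for which every included type satisfies E_i/h_i > R on the types above it.
Rate on top 1: 0.09883. shiners: 1.65 > 0.09883 → include.
Rate on top 2: 0.161. crayfish: 0.765 > 0.161 → include.
Optimal diet: tadpoles, shiners, crayfish — 3 of 3 types.

3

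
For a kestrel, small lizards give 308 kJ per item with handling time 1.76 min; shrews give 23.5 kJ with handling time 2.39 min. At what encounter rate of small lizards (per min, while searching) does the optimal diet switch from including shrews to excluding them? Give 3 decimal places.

0.034 per min

The zero-one rule: include shrews iff E₂/h₂ > λE₁/(1+λh₁). Equality gives the switch point.
λE₁h₂ = E₂ + λE₂h₁ ⇒ λ = E₂/(E₁h₂ − E₂h₁) = 23.5/(736.1 − 41.36) = 0.03382 per min.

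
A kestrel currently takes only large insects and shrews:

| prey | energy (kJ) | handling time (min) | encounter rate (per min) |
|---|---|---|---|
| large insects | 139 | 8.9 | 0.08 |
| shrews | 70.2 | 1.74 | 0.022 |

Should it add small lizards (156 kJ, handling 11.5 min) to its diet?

Current rate: (0.08×139 + 0.022×70.2)/(1 + 0.08×8.9 + 0.022×1.74) = 7.236 kJ/min.
small lizards: E/h = 156/11.5 = 13.57 kJ/min.
Since 13.57 > R, including small lizards increases the long-run rate.

Yes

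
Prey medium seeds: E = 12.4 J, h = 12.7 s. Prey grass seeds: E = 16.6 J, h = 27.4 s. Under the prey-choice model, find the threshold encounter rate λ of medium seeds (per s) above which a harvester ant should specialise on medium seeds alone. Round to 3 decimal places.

0.129 per s

Drop grass seeds once their profitability E₂/h₂ falls below the rate achievable on medium seeds alone: E₂/h₂ = λE₁/(1 + λh₁).
Solve for λ: λE₁h₂ = E₂(1 + λh₁) → λ(E₁h₂ − E₂h₁) = E₂ → λ = E₂/(E₁h₂ − E₂h₁).
λ = 16.6/(12.4×27.4 − 16.6×12.7) = 16.6/128.9 = 0.1287 per s.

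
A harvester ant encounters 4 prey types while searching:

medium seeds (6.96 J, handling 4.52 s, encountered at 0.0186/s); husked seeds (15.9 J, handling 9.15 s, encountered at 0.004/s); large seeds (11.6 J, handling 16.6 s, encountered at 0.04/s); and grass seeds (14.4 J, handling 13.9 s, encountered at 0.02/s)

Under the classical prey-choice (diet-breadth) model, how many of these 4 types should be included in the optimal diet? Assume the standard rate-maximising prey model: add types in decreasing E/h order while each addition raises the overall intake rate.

Profitabilities (E/h, J/s): husked seeds 1.74, medium seeds 1.54, grass seeds 1.04, large seeds 0.699. Add prey in this order while the next type's profitability exceeds the intake rate on those already taken.
Rate on top 1: 0.06135. medium seeds: 1.54 > 0.06135 → include.
Rate on top 2: 0.1723. grass seeds: 1.04 > 0.1723 → include.
Rate on top 3: 0.3439. large seeds: 0.699 > 0.3439 → include.
Optimal diet: husked seeds, medium seeds, grass seeds, large seeds — 4 of 4 types.

4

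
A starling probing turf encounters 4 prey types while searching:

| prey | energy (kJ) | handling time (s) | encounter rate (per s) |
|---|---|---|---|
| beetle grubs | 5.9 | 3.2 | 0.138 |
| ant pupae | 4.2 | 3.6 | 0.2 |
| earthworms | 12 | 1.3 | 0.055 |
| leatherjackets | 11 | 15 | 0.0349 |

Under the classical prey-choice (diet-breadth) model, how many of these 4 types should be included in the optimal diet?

E/h in descending order: earthworms 9.23, beetle grubs 1.84, ant pupae 1.17, leatherjackets 0.733 kJ/s. The optimal diet is the largest prefix of this list for which every included type satisfies E_i/h_i > R on the types above it.
Rate on top 1: 0.616. beetle grubs: 1.84 > 0.616 → include.
Rate on top 2: 0.9743. ant pupae: 1.17 > 0.9743 → include.
Rate on top 3: 1.036. leatherjackets: 0.733 < 1.036 → exclude; stop.
Optimal diet: earthworms, beetle grubs, ant pupae — 3 of 4 types.

3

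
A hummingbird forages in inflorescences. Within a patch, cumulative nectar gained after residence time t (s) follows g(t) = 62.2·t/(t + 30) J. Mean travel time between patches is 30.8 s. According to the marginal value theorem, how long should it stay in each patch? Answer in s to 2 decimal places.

Maximise g(t)/(T+t): set derivative to zero → g'(t)(T+t) = g(t).
g'(t) = 62.2·30/(t + 30)². Setting 62.2·30/(t+30)² = 62.2t/[(t+30)(30.8+t)] gives 30(30.8+t) = t(t+30), so t² = 30×30.8 = 924.
t* = √924 = 30.4 s.

30.40 s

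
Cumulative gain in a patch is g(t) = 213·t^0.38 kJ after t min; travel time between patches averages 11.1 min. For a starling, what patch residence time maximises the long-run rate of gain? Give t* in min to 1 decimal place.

Maximise g(t)/(T+t): set derivative to zero → g'(t)(T+t) = g(t).
g'(t) = 0.38·213·t^-0.62. Setting 0.38·213·t^-0.62 = 213·t^0.38/(11.1+t) gives 0.38(11.1+t) = t, so 0.62·t = 0.38×11.1.
t* = 0.38×11.1/0.62 = 6.803 min.

6.8 min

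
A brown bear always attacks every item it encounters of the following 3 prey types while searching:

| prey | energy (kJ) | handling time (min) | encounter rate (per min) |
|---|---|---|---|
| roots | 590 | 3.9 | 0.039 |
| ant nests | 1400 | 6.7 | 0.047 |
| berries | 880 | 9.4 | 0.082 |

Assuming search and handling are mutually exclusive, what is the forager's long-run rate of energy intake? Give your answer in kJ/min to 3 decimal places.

R = Σλ_iE_i / (1 + Σλ_ih_i)
Numerator: 0.039×590 + 0.047×1400 + 0.082×880 = 161
Denominator: 1 + 0.039×3.9 + 0.047×6.7 + 0.082×9.4 = 2.238
R = 161/2.238 = 71.93 kJ/min

71.932 kJ/min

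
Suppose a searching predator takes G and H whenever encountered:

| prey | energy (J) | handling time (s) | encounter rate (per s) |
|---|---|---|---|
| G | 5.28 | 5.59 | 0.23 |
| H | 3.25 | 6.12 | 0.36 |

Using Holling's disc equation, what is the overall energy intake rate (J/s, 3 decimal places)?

R = Σλ_iE_i / (1 + Σλ_ih_i)
Numerator: 0.23×5.28 + 0.36×3.25 = 2.384
Denominator: 1 + 0.23×5.59 + 0.36×6.12 = 4.489
R = 2.384/4.489 = 0.5312 J/s

0.531 J/s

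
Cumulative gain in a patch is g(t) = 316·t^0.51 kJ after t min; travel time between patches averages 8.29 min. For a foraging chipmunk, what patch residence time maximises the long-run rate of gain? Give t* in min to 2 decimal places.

Maximise g(t)/(T+t): set derivative to zero → g'(t)(T+t) = g(t).
g'(t) = 0.51·316·t^-0.49. Setting 0.51·316·t^-0.49 = 316·t^0.51/(8.29+t) gives 0.51(8.29+t) = t, so 0.49·t = 0.51×8.29.
t* = 0.51×8.29/0.49 = 8.628 min.

8.63 min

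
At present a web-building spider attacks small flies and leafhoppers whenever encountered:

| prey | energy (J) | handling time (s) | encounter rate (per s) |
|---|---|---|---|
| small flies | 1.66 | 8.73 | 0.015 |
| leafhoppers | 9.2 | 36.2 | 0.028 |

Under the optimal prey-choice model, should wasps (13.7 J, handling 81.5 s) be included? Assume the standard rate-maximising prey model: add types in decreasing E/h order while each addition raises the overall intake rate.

On small flies and leafhoppers alone, R = ΣλE/(1+Σλh) = 0.2825/2.145 = 0.1317 J/s.
wasps: E/h = 13.7/81.5 = 0.1681 J/s.
0.1681 > 0.1317, so adding wasps raises the average — include it.

Yes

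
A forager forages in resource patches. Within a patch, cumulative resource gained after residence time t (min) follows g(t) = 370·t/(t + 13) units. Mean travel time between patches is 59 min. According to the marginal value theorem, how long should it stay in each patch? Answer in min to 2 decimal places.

Maximise g(t)/(T+t): set derivative to zero → g'(t)(T+t) = g(t).
g'(t) = 370·13/(t + 13)². Setting 370·13/(t+13)² = 370t/[(t+13)(59+t)] gives 13(59+t) = t(t+13), so t² = 13×59 = 767.
t* = √767 = 27.69 min.

27.69 min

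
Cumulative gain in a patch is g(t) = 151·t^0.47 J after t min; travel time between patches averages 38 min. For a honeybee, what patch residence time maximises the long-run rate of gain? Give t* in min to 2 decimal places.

Optimal t* satisfies g'(t*) = g(t*)/(T + t*).
g'(t) = 0.47·151·t^-0.53. Setting 0.47·151·t^-0.53 = 151·t^0.47/(38+t) gives 0.47(38+t) = t, so 0.53·t = 0.47×38.
t* = 0.47×38/0.53 = 33.7 min.

33.70 min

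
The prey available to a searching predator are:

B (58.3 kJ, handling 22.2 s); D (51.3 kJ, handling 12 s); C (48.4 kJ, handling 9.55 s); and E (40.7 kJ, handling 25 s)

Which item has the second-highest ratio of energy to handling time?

D

Profitability E/h (kJ/s): B = 58.3/22.2 = 2.63, D = 51.3/12 = 4.27, C = 48.4/9.55 = 5.07, E = 40.7/25 = 1.63.
Ranked: C > D > B > E.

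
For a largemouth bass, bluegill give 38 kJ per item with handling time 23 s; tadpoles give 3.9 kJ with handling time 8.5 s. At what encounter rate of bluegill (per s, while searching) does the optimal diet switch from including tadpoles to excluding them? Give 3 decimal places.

0.017 per s

At the threshold, the rate on bluegill alone equals the profitability of tadpoles: λ·38/(1 + λ·23) = 3.9/8.5 = 0.4588.
Rearranging, λ(38 − 0.4588×23) = 0.4588, so λ = 0.4588/27.45 = 0.01672 per s.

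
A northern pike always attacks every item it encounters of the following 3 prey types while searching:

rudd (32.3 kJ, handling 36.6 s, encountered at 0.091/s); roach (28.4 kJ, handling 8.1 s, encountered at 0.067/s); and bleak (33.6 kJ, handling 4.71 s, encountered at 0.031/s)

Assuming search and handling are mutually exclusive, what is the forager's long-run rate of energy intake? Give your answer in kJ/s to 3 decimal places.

R = Σλ_iE_i / (1 + Σλ_ih_i)
Numerator: 0.091×32.3 + 0.067×28.4 + 0.031×33.6 = 5.884
Denominator: 1 + 0.091×36.6 + 0.067×8.1 + 0.031×4.71 = 5.019
R = 5.884/5.019 = 1.172 kJ/s

1.172 kJ/s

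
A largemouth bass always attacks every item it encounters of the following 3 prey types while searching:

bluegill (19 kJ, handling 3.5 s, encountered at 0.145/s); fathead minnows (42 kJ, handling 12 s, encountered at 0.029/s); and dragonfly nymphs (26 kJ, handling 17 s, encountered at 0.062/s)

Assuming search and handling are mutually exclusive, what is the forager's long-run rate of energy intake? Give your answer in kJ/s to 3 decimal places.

1.920 kJ/s

R = Σλ_iE_i / (1 + Σλ_ih_i)
Numerator: 0.145×19 + 0.029×42 + 0.062×26 = 5.585
Denominator: 1 + 0.145×3.5 + 0.029×12 + 0.062×17 = 2.909
R = 5.585/2.909 = 1.92 kJ/s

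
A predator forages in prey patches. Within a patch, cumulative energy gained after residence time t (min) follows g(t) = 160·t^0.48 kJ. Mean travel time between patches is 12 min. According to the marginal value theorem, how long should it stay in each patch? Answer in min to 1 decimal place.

Maximise g(t)/(T+t): set derivative to zero → g'(t)(T+t) = g(t).
g'(t) = 0.48·160·t^-0.52. Setting 0.48·160·t^-0.52 = 160·t^0.48/(12+t) gives 0.48(12+t) = t, so 0.52·t = 0.48×12.
t* = 0.48×12/0.52 = 11.08 min.

11.1 min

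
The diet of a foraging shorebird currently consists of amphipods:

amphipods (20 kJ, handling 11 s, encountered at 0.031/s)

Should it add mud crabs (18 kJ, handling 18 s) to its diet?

Intake rate on the current diet: R = (0.031×20) / (1 + 0.031×11) = 0.62/1.341 = 0.4623 kJ/s.
Profitability of mud crabs: 18/18 = 1 kJ/s.
1 > 0.4623, so adding mud crabs raises the average — include it.

Yes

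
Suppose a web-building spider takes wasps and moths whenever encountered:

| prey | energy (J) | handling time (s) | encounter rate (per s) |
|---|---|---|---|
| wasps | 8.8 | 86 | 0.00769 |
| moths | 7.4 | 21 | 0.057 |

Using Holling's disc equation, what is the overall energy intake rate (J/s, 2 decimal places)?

0.17 J/s

R = (0.00769×8.8 + 0.057×7.4) / (1 + 0.00769×86 + 0.057×21) = 0.4895/2.858 = 0.1712 J/s.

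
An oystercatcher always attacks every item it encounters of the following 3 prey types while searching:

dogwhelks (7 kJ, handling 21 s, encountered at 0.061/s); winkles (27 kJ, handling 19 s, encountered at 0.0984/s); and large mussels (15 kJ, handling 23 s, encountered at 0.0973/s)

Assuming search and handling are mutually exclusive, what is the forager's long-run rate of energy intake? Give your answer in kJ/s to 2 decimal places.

0.71 kJ/s

R = (0.061×7 + 0.0984×27 + 0.0973×15) / (1 + 0.061×21 + 0.0984×19 + 0.0973×23) = 4.543/6.388 = 0.7112 kJ/s.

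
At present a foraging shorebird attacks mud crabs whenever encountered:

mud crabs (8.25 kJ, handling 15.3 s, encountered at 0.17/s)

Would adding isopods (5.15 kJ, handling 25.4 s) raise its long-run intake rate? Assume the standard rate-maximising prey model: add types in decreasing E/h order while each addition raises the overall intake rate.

Intake rate on the current diet: R = (0.17×8.25) / (1 + 0.17×15.3) = 1.403/3.601 = 0.3895 kJ/s.
isopods: E/h = 5.15/25.4 = 0.2028 kJ/s.
0.2028 < 0.3895, so adding isopods would lower the average — exclude it.

No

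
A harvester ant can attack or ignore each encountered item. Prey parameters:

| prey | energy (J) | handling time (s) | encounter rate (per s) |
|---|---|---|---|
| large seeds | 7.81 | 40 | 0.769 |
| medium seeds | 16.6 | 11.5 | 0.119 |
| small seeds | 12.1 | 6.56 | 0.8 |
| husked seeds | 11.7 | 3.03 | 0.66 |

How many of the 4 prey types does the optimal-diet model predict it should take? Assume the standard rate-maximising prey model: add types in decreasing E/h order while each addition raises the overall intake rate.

1

E/h in descending order: husked seeds 3.86, small seeds 1.84, medium seeds 1.44, large seeds 0.195 J/s. The optimal diet is the largest prefix of this list for which every included type satisfies E_i/h_i > R on the types above it.
Rate on top 1: 2.574. small seeds: 1.84 < 2.574 → exclude; stop.
Optimal diet: husked seeds — 1 of 4 types.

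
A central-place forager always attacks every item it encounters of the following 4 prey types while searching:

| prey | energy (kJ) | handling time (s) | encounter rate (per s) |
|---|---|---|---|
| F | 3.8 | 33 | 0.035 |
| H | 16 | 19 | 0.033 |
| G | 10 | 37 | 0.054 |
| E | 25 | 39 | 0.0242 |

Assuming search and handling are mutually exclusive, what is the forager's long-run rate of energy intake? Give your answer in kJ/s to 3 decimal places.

R = Σλ_iE_i / (1 + Σλ_ih_i)
Numerator: 0.035×3.8 + 0.033×16 + 0.054×10 + 0.0242×25 = 1.806
Denominator: 1 + 0.035×33 + 0.033×19 + 0.054×37 + 0.0242×39 = 5.724
R = 1.806/5.724 = 0.3155 kJ/s

0.316 kJ/s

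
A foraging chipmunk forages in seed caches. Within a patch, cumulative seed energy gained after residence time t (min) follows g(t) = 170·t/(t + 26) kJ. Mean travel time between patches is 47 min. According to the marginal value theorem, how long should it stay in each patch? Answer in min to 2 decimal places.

By the marginal value theorem, leave when the instantaneous gain rate g'(t) equals the habitat-wide average g(t)/(T + t).
g'(t) = 170·26/(t + 26)². Setting 170·26/(t+26)² = 170t/[(t+26)(47+t)] gives 26(47+t) = t(t+26), so t² = 26×47 = 1222.
t* = √1222 = 34.96 min.

34.96 min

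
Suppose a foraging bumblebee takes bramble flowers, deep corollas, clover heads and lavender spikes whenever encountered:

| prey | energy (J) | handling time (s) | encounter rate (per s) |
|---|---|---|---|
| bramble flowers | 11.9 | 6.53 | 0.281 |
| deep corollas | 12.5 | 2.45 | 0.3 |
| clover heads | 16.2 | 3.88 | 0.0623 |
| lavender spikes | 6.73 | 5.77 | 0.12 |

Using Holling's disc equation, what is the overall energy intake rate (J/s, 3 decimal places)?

1.978 J/s

Energy encountered per unit search time: 0.281×11.9 + 0.3×12.5 + 0.0623×16.2 + 0.12×6.73 = 8.911 J/s.
Handling time per unit search time: 0.281×6.53 + 0.3×2.45 + 0.0623×3.88 + 0.12×5.77 = 3.504.
Rate = 8.911/(1 + 3.504) = 1.978 J/s.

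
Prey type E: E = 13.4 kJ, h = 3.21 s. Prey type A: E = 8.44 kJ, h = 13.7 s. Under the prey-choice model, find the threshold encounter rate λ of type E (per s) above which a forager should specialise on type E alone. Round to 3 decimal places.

0.054 per s

The zero-one rule: include type A iff E₂/h₂ > λE₁/(1+λh₁). Equality gives the switch point.
λE₁h₂ = E₂ + λE₂h₁ ⇒ λ = E₂/(E₁h₂ − E₂h₁) = 8.44/(183.6 − 27.09) = 0.05393 per s.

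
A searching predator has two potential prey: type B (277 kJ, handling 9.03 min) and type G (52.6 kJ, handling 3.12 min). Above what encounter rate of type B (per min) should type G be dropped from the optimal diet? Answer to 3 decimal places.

0.135 per min

At the threshold, the rate on type B alone equals the profitability of type G: λ·277/(1 + λ·9.03) = 52.6/3.12 = 16.86.
Rearranging, λ(277 − 16.86×9.03) = 16.86, so λ = 16.86/124.8 = 0.1351 per min.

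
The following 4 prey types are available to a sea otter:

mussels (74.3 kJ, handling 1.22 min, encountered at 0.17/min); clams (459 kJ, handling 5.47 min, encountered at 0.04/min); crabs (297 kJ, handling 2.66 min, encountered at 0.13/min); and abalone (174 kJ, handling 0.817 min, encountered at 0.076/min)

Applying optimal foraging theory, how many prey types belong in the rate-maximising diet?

4

Rank by E/h (kJ/min): abalone 213, crabs 112, clams 83.9, mussels 60.9. Include each in turn until the next type's E/h falls below the running intake rate.
Rate on top 1: 12.45. crabs: 112 > 12.45 → include.
Rate on top 2: 36.82. clams: 83.9 > 36.82 → include.
Rate on top 3: 43.15. mussels: 60.9 > 43.15 → include.
Optimal diet: abalone, crabs, clams, mussels — 4 of 4 types.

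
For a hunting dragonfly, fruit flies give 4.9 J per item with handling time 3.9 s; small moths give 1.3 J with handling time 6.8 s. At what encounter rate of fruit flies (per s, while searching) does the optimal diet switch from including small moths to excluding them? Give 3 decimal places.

0.046 per s

The zero-one rule: include small moths iff E₂/h₂ > λE₁/(1+λh₁). Equality gives the switch point.
λE₁h₂ = E₂ + λE₂h₁ ⇒ λ = E₂/(E₁h₂ − E₂h₁) = 1.3/(33.32 − 5.07) = 0.04602 per s.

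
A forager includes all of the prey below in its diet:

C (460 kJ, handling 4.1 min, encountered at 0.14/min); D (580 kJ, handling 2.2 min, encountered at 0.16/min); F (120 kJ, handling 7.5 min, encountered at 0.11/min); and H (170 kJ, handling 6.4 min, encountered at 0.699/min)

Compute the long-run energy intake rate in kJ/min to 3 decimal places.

Energy encountered per unit search time: 0.14×460 + 0.16×580 + 0.11×120 + 0.699×170 = 289.2 kJ/min.
Handling time per unit search time: 0.14×4.1 + 0.16×2.2 + 0.11×7.5 + 0.699×6.4 = 6.225.
Rate = 289.2/(1 + 6.225) = 40.03 kJ/min.

40.034 kJ/min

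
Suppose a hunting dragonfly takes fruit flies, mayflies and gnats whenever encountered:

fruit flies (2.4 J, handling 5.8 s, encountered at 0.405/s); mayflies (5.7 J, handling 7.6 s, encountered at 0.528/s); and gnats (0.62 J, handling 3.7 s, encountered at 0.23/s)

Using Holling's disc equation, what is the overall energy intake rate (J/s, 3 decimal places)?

Energy encountered per unit search time: 0.405×2.4 + 0.528×5.7 + 0.23×0.62 = 4.124 J/s.
Handling time per unit search time: 0.405×5.8 + 0.528×7.6 + 0.23×3.7 = 7.213.
Rate = 4.124/(1 + 7.213) = 0.5022 J/s.

0.502 J/s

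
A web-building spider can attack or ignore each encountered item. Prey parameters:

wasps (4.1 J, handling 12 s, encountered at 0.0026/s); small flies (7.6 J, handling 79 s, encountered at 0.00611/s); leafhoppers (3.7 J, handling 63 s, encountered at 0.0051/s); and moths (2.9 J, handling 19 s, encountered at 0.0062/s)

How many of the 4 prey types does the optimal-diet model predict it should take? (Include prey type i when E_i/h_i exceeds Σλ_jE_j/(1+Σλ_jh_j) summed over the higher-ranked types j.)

E/h in descending order: wasps 0.342, moths 0.153, small flies 0.0962, leafhoppers 0.0587 J/s. The optimal diet is the largest prefix of this list for which every included type satisfies E_i/h_i > R on the types above it.
Rate on top 1: 0.01034. moths: 0.153 > 0.01034 → include.
Rate on top 2: 0.02493. small flies: 0.0962 > 0.02493 → include.
Rate on top 3: 0.04601. leafhoppers: 0.0587 > 0.04601 → include.
Optimal diet: wasps, moths, small flies, leafhoppers — 4 of 4 types.

4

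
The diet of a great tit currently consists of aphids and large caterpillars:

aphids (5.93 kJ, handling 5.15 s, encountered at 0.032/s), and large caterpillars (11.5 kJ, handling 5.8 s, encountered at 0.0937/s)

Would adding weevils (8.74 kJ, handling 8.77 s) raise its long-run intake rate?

On aphids and large caterpillars alone, R = ΣλE/(1+Σλh) = 1.267/1.708 = 0.7419 kJ/s.
Profitability of weevils: 8.74/8.77 = 0.9966 kJ/s.
0.9966 > 0.7419, so adding weevils raises the average — include it.

Yes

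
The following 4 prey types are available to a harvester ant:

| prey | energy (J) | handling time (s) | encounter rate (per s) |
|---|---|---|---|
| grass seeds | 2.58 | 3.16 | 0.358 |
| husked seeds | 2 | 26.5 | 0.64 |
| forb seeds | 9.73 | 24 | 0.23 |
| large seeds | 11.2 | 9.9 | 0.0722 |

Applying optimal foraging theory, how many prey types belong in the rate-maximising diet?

2

Profitabilities (E/h, J/s): large seeds 1.13, grass seeds 0.816, forb seeds 0.405, husked seeds 0.0755. Add prey in this order while the next type's profitability exceeds the intake rate on those already taken.
Rate on top 1: 0.4716. grass seeds: 0.816 > 0.4716 → include.
Rate on top 2: 0.6087. forb seeds: 0.405 < 0.6087 → exclude; stop.
Optimal diet: large seeds, grass seeds — 2 of 4 types.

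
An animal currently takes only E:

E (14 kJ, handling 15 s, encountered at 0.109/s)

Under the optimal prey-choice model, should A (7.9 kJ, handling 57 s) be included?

No

Intake rate on the current diet: R = (0.109×14) / (1 + 0.109×15) = 1.526/2.635 = 0.5791 kJ/s.
A: E/h = 7.9/57 = 0.1386 kJ/s.
Since 0.1386 < R, time spent handling A is better spent searching.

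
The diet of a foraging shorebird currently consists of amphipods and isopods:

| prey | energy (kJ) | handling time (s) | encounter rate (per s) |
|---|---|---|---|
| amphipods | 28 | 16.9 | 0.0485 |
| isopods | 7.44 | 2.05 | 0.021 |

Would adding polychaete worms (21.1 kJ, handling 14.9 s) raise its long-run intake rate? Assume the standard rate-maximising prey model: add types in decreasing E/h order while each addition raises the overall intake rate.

Yes

Current rate: (0.0485×28 + 0.021×7.44)/(1 + 0.0485×16.9 + 0.021×2.05) = 0.8129 kJ/s.
polychaete worms: E/h = 21.1/14.9 = 1.416 kJ/s.
Since 1.416 > R, including polychaete worms increases the long-run rate.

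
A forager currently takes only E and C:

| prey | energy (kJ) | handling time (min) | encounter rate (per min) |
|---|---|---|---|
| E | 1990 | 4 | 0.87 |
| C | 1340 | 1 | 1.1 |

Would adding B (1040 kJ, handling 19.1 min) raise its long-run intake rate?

On E and C alone, R = ΣλE/(1+Σλh) = 3205/5.58 = 574.4 kJ/min.
Profitability of B: 1040/19.1 = 54.45 kJ/min.
54.45 < 574.4, so adding B would lower the average — exclude it.

No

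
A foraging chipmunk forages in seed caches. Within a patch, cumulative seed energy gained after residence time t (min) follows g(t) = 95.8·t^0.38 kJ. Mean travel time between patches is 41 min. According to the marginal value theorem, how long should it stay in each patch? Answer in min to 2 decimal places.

25.13 min

Maximise g(t)/(T+t): set derivative to zero → g'(t)(T+t) = g(t).
g'(t) = 0.38·95.8·t^-0.62. Setting 0.38·95.8·t^-0.62 = 95.8·t^0.38/(41+t) gives 0.38(41+t) = t, so 0.62·t = 0.38×41.
t* = 0.38×41/0.62 = 25.13 min.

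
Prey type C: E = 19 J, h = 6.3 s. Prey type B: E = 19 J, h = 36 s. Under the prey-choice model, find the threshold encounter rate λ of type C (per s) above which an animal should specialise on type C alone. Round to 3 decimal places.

The zero-one rule: include type B iff E₂/h₂ > λE₁/(1+λh₁). Equality gives the switch point.
λE₁h₂ = E₂ + λE₂h₁ ⇒ λ = E₂/(E₁h₂ − E₂h₁) = 19/(684 − 119.7) = 0.03367 per s.

0.034 per s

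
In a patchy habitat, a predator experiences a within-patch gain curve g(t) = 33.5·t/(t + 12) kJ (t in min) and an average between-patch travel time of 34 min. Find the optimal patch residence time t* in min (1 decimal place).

20.2 min

By the marginal value theorem, leave when the instantaneous gain rate g'(t) equals the habitat-wide average g(t)/(T + t).
g'(t) = 33.5·12/(t + 12)². Setting 33.5·12/(t+12)² = 33.5t/[(t+12)(34+t)] gives 12(34+t) = t(t+12), so t² = 12×34 = 408.
t* = √408 = 20.2 min.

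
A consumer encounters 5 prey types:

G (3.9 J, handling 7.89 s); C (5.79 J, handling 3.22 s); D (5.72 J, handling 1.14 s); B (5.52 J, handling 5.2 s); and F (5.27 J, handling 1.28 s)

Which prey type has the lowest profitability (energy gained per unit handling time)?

In descending order of E/h:
D: 5.72/1.14 = 5.02 J/s
F: 5.27/1.28 = 4.12 J/s
C: 5.79/3.22 = 1.8 J/s
B: 5.52/5.2 = 1.06 J/s
G: 3.9/7.89 = 0.494 J/s

G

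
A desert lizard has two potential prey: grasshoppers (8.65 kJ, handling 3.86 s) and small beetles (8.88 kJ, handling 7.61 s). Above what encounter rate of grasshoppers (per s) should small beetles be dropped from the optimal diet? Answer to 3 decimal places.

0.281 per s

Drop small beetles once their profitability E₂/h₂ falls below the rate achievable on grasshoppers alone: E₂/h₂ = λE₁/(1 + λh₁).
Solve for λ: λE₁h₂ = E₂(1 + λh₁) → λ(E₁h₂ − E₂h₁) = E₂ → λ = E₂/(E₁h₂ − E₂h₁).
λ = 8.88/(8.65×7.61 − 8.88×3.86) = 8.88/31.55 = 0.2815 per s.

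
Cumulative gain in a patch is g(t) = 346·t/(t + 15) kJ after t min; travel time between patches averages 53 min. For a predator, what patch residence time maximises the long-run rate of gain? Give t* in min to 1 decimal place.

Optimal t* satisfies g'(t*) = g(t*)/(T + t*).
g'(t) = 346·15/(t + 15)². Setting 346·15/(t+15)² = 346t/[(t+15)(53+t)] gives 15(53+t) = t(t+15), so t² = 15×53 = 795.
t* = √795 = 28.2 min.

28.2 min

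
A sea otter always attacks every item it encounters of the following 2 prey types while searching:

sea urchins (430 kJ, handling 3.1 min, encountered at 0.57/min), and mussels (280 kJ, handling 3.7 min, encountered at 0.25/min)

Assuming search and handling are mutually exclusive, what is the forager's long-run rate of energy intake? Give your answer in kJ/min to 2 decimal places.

R = Σλ_iE_i / (1 + Σλ_ih_i)
Numerator: 0.57×430 + 0.25×280 = 315.1
Denominator: 1 + 0.57×3.1 + 0.25×3.7 = 3.692
R = 315.1/3.692 = 85.35 kJ/min

85.35 kJ/min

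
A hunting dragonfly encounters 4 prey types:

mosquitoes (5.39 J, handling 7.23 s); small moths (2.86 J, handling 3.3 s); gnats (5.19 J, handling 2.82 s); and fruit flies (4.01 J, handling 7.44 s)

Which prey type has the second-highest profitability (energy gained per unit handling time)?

small moths

In descending order of E/h:
gnats: 5.19/2.82 = 1.84 J/s
small moths: 2.86/3.3 = 0.867 J/s
mosquitoes: 5.39/7.23 = 0.746 J/s
fruit flies: 4.01/7.44 = 0.539 J/s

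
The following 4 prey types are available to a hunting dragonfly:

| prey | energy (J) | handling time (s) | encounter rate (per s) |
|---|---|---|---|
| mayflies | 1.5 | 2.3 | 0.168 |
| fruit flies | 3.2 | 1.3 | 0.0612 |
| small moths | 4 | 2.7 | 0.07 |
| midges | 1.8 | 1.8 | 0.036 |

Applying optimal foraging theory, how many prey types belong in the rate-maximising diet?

Profitabilities (E/h, J/s): fruit flies 2.46, small moths 1.48, midges 1, mayflies 0.652. Add prey in this order while the next type's profitability exceeds the intake rate on those already taken.
Rate on top 1: 0.1814. small moths: 1.48 > 0.1814 → include.
Rate on top 2: 0.3751. midges: 1 > 0.3751 → include.
Rate on top 3: 0.4055. mayflies: 0.652 > 0.4055 → include.
Optimal diet: fruit flies, small moths, midges, mayflies — 4 of 4 types.

4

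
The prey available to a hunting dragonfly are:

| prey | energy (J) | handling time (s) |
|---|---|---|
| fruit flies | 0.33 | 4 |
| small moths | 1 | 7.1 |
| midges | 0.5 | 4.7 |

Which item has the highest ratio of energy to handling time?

Profitability E/h (J/s): fruit flies = 0.33/4 = 0.0825, small moths = 1/7.1 = 0.141, midges = 0.5/4.7 = 0.106.
Ranked: small moths > midges > fruit flies.

small moths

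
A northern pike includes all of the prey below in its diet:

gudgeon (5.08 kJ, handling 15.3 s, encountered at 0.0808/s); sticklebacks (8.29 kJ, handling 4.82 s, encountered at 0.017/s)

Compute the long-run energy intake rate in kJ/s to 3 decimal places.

Energy encountered per unit search time: 0.0808×5.08 + 0.017×8.29 = 0.5514 kJ/s.
Handling time per unit search time: 0.0808×15.3 + 0.017×4.82 = 1.318.
Rate = 0.5514/(1 + 1.318) = 0.2379 kJ/s.

0.238 kJ/s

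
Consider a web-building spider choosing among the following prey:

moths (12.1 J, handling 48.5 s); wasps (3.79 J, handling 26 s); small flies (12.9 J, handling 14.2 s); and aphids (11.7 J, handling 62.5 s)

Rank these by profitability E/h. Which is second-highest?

moths

Profitability E/h (J/s): moths = 12.1/48.5 = 0.249, wasps = 3.79/26 = 0.146, small flies = 12.9/14.2 = 0.908, aphids = 11.7/62.5 = 0.187.
Ranked: small flies > moths > aphids > wasps.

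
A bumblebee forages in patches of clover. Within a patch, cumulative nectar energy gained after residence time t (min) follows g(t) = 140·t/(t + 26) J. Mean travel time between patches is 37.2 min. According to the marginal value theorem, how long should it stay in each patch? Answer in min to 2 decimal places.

31.10 min

Maximise g(t)/(T+t): set derivative to zero → g'(t)(T+t) = g(t).
g'(t) = 140·26/(t + 26)². Setting 140·26/(t+26)² = 140t/[(t+26)(37.2+t)] gives 26(37.2+t) = t(t+26), so t² = 26×37.2 = 967.2.
t* = √967.2 = 31.1 min.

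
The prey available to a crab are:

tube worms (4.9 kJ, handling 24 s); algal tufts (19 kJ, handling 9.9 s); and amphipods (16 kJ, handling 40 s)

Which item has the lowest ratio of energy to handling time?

In descending order of E/h:
algal tufts: 19/9.9 = 1.92 kJ/s
amphipods: 16/40 = 0.4 kJ/s
tube worms: 4.9/24 = 0.204 kJ/s

tube worms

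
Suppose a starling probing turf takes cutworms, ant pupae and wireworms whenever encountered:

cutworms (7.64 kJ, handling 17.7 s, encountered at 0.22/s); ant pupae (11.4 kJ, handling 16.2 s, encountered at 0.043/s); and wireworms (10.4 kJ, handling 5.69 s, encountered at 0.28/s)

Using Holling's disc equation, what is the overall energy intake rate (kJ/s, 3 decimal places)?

R = (0.22×7.64 + 0.043×11.4 + 0.28×10.4) / (1 + 0.22×17.7 + 0.043×16.2 + 0.28×5.69) = 5.083/7.184 = 0.7076 kJ/s.

0.708 kJ/s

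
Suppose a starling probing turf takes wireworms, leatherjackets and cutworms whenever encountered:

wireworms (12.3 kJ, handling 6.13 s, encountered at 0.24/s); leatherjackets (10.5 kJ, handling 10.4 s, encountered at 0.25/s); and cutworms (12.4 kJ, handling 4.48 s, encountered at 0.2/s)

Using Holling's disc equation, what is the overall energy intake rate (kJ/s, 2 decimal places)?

R = (0.24×12.3 + 0.25×10.5 + 0.2×12.4) / (1 + 0.24×6.13 + 0.25×10.4 + 0.2×4.48) = 8.057/5.967 = 1.35 kJ/s.

1.35 kJ/s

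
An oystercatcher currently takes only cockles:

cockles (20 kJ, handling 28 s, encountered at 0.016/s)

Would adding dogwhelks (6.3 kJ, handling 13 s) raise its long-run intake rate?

On cockles alone, R = ΣλE/(1+Σλh) = 0.32/1.448 = 0.221 kJ/s.
dogwhelks: E/h = 6.3/13 = 0.4846 kJ/s.
Since 0.4846 > R, including dogwhelks increases the long-run rate.

Yes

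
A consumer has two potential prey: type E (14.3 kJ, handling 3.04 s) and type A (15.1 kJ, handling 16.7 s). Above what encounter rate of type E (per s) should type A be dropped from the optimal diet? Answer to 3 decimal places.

At the threshold, the rate on type E alone equals the profitability of type A: λ·14.3/(1 + λ·3.04) = 15.1/16.7 = 0.9042.
Rearranging, λ(14.3 − 0.9042×3.04) = 0.9042, so λ = 0.9042/11.55 = 0.07828 per s.

0.078 per s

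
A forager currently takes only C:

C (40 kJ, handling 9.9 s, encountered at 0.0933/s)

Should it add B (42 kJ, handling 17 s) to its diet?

On C alone, R = ΣλE/(1+Σλh) = 3.732/1.924 = 1.94 kJ/s.
Profitability of B: 42/17 = 2.471 kJ/s.
Since 2.471 > R, including B increases the long-run rate.

Yes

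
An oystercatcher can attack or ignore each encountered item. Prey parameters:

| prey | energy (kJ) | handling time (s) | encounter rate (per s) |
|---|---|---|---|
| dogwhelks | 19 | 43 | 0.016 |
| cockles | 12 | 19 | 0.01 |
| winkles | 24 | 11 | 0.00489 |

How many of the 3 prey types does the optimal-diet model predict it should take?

E/h in descending order: winkles 2.18, cockles 0.632, dogwhelks 0.442 kJ/s. The optimal diet is the largest prefix of this list for which every included type satisfies E_i/h_i > R on the types above it.
Rate on top 1: 0.1114. cockles: 0.632 > 0.1114 → include.
Rate on top 2: 0.1908. dogwhelks: 0.442 > 0.1908 → include.
Optimal diet: winkles, cockles, dogwhelks — 3 of 3 types.

3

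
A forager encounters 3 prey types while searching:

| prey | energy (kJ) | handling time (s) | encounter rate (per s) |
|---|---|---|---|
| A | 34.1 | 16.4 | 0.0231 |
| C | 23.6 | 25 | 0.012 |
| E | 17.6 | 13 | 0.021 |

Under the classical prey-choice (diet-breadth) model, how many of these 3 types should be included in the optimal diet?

3

Rank by E/h (kJ/s): A 2.08, E 1.35, C 0.944. Include each in turn until the next type's E/h falls below the running intake rate.
Rate on top 1: 0.5713. E: 1.35 > 0.5713 → include.
Rate on top 2: 0.7006. C: 0.944 > 0.7006 → include.
Optimal diet: A, E, C — 3 of 3 types.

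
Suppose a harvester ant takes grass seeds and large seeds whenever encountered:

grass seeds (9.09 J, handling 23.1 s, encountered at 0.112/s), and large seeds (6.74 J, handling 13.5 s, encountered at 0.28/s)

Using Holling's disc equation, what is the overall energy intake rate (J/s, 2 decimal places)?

R = (0.112×9.09 + 0.28×6.74) / (1 + 0.112×23.1 + 0.28×13.5) = 2.905/7.367 = 0.3944 J/s.

0.39 J/s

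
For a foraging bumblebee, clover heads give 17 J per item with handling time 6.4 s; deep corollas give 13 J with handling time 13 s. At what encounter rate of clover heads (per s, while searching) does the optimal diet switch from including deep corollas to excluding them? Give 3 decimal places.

The zero-one rule: include deep corollas iff E₂/h₂ > λE₁/(1+λh₁). Equality gives the switch point.
λE₁h₂ = E₂ + λE₂h₁ ⇒ λ = E₂/(E₁h₂ − E₂h₁) = 13/(221 − 83.2) = 0.09434 per s.

0.094 per s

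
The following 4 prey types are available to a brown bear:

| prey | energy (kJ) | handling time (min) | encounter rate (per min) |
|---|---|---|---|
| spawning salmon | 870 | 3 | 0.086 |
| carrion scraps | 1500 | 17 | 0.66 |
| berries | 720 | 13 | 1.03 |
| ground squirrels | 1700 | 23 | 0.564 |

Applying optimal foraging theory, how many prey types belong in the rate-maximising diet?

2

E/h in descending order: spawning salmon 290, carrion scraps 88.2, ground squirrels 73.9, berries 55.4 kJ/min. The optimal diet is the largest prefix of this list for which every included type satisfies E_i/h_i > R on the types above it.
Rate on top 1: 59.48. carrion scraps: 88.2 > 59.48 → include.
Rate on top 2: 85.34. ground squirrels: 73.9 < 85.34 → exclude; stop.
Optimal diet: spawning salmon, carrion scraps — 2 of 4 types.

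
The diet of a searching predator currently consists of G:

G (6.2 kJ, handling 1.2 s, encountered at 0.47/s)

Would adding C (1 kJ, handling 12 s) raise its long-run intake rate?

On G alone, R = ΣλE/(1+Σλh) = 2.914/1.564 = 1.863 kJ/s.
C: E/h = 1/12 = 0.08333 kJ/s.
0.08333 < 1.863, so adding C would lower the average — exclude it.

No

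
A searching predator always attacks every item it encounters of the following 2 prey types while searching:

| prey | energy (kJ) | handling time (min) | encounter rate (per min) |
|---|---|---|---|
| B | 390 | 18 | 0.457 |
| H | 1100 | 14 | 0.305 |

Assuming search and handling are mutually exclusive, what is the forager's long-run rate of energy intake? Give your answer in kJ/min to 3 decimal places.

38.065 kJ/min

R = (0.457×390 + 0.305×1100) / (1 + 0.457×18 + 0.305×14) = 513.7/13.5 = 38.07 kJ/min.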